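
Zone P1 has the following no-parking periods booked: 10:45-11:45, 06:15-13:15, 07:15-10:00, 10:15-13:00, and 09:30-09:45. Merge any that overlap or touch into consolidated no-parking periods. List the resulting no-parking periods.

Sort by start: 06:15–13:15, 07:15–10:00, 09:30–09:45, 10:15–13:00, 10:45–11:45.
07:15–10:00 overlaps/touches 06:15–13:15 → extend to 06:15–13:15.
09:30–09:45 overlaps/touches 06:15–13:15 → extend to 06:15–13:15.
10:15–13:00 overlaps/touches 06:15–13:15 → extend to 06:15–13:15.
10:45–11:45 overlaps/touches 06:15–13:15 → extend to 06:15–13:15.

06:15–13:15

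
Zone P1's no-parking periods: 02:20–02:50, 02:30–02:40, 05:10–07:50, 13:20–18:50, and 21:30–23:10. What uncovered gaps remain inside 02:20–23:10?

02:50-05:10, 07:50-13:20, 18:50-21:30

Covered (merged): 02:20-02:50, 05:10-07:50, 13:20-18:50, 21:30-23:10.
Complement within 02:20-23:10: 02:50-05:10, 07:50-13:20, 18:50-21:30.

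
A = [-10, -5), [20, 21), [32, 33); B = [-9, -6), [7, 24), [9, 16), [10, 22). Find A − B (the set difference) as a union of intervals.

[-10, -9) ∪ [-6, -5) ∪ [32, 33)

Second set merges to [-9, -6), [7, 24).
[-10, -5) \ B = [-10, -9), [-6, -5).
[20, 21): entirely removed.
[32, 33): nothing removed.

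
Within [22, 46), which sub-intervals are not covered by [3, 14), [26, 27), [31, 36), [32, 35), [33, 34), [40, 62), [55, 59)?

After merging, the occupied span is [3, 14), [26, 27), [31, 36), [40, 62).
Complement within [22, 46): [22, 26), [27, 31), [36, 40).

[22, 26) ∪ [27, 31) ∪ [36, 40)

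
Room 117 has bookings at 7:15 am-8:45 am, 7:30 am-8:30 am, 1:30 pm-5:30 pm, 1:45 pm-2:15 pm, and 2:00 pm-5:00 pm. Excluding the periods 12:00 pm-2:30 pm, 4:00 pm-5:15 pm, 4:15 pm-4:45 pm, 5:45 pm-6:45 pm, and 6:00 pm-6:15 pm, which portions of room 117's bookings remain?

7:15 am-8:45 am, 2:30 pm-4:00 pm, 5:15 pm-5:30 pm

A, merged: 7:15 am-8:45 am, 1:30 pm-5:30 pm.
B, merged: 12:00 pm-2:30 pm, 4:00 pm-5:15 pm, 5:45 pm-6:45 pm.
7:15 am-8:45 am is untouched.
1:30 pm-5:30 pm with B removed leaves 2:30 pm-4:00 pm, 5:15 pm-5:30 pm.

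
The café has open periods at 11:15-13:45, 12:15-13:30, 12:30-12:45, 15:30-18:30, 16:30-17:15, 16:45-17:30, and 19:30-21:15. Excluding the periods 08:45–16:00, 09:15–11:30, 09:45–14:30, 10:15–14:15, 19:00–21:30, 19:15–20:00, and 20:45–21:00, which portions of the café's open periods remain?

First set merges to 11:15–13:45, 15:30–18:30, 19:30–21:15.
Second set merges to 08:45–16:00, 19:00–21:30.
11:15–13:45: entirely removed.
15:30–18:30 \ B = 16:00–18:30.
19:30–21:15: entirely removed.

16:00–18:30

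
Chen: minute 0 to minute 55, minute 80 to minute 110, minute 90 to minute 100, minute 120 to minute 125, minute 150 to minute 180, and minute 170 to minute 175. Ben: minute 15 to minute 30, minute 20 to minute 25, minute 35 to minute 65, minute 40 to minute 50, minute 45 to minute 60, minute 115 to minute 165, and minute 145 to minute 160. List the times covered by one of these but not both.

First set merges to minute 0 to minute 55, minute 80 to minute 110, minute 120 to minute 125, minute 150 to minute 180.
Second set merges to minute 15 to minute 30, minute 35 to minute 65, minute 115 to minute 165.
Only in the first: minute 0 to minute 15, minute 30 to minute 35, minute 80 to minute 110, minute 165 to minute 180.
Only in the second: minute 55 to minute 65, minute 115 to minute 120, minute 125 to minute 150.
Together these are the periods covered by exactly one.

minute 0 to minute 15, minute 30 to minute 35, minute 55 to minute 65, minute 80 to minute 110, minute 115 to minute 120, minute 125 to minute 150, minute 165 to minute 180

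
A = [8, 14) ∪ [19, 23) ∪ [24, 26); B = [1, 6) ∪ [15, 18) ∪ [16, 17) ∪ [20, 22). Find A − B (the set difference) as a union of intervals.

[8, 14) ∪ [19, 20) ∪ [22, 23) ∪ [24, 26)

B, merged: [1, 6), [15, 18), [20, 22).
[8, 14): nothing removed.
[19, 23) \ B = [19, 20), [22, 23).
[24, 26): nothing removed.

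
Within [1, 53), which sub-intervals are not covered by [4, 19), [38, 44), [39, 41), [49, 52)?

Covered (merged): [4, 19), [38, 44), [49, 52).
Uncovered inside [1, 53): [1, 4), [19, 38), [44, 49), [52, 53).

[1, 4) ∪ [19, 38) ∪ [44, 49) ∪ [52, 53)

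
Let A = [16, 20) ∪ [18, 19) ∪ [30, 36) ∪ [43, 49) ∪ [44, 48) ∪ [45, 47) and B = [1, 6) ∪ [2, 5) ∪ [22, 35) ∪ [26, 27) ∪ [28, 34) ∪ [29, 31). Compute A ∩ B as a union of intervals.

A, merged: [16, 20), [30, 36), [43, 49).
B, merged: [1, 6), [22, 35).
[16, 20) falls entirely outside B.
[30, 36) overlaps B on [30, 35).
[43, 49) falls entirely outside B.

[30, 35)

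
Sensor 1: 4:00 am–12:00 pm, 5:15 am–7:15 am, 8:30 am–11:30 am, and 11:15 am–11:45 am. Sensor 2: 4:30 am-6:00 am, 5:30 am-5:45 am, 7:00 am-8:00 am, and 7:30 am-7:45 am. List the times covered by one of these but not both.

A, merged: 4:00 am–12:00 pm.
B, merged: 4:30 am–6:00 am, 7:00 am–8:00 am.
Only in the first: 4:00 am–4:30 am, 6:00 am–7:00 am, 8:00 am–12:00 pm.
Only in the second: none.
Together these are the periods covered by exactly one.

4:00 am–4:30 am, 6:00 am–7:00 am, 8:00 am–12:00 pm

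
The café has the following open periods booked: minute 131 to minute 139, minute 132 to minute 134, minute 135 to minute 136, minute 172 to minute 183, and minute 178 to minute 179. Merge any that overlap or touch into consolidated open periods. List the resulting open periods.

minute 132 to minute 134 overlaps/touches minute 131 to minute 139 → extend to minute 131 to minute 139.
minute 135 to minute 136 overlaps/touches minute 131 to minute 139 → extend to minute 131 to minute 139.
minute 172 to minute 183 is disjoint → start new block.
minute 178 to minute 179 overlaps/touches minute 172 to minute 183 → extend to minute 172 to minute 183.

minute 131 to minute 139, minute 172 to minute 183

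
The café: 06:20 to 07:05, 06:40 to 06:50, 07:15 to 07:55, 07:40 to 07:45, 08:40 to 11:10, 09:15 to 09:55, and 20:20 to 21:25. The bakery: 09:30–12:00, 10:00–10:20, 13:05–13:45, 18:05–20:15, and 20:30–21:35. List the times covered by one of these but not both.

A, merged: 06:20–07:05, 07:15–07:55, 08:40–11:10, 20:20–21:25.
B, merged: 09:30–12:00, 13:05–13:45, 18:05–20:15, 20:30–21:35.
A but not B: 06:20–07:05, 07:15–07:55, 08:40–09:30, 20:20–20:30.
B but not A: 11:10–12:00, 13:05–13:45, 18:05–20:15, 21:25–21:35.
Combining gives A △ B.

06:20–07:05, 07:15–07:55, 08:40–09:30, 11:10–12:00, 13:05–13:45, 18:05–20:15, 20:20–20:30, 21:25–21:35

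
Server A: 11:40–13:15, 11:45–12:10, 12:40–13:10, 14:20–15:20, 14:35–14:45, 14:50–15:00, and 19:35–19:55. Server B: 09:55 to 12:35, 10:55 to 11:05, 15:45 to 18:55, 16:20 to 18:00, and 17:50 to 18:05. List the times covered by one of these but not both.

First set merges to 11:40–13:15, 14:20–15:20, 19:35–19:55.
Second set merges to 09:55–12:35, 15:45–18:55.
A but not B: 12:35–13:15, 14:20–15:20, 19:35–19:55.
B but not A: 09:55–11:40, 15:45–18:55.
Combining gives A △ B.

09:55–11:40, 12:35–13:15, 14:20–15:20, 15:45–18:55, 19:35–19:55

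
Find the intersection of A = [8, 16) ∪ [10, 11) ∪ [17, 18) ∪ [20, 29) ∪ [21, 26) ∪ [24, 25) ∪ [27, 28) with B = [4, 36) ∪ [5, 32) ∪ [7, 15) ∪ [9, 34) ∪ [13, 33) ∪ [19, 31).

Merge the first list: [8, 16), [17, 18), [20, 29).
Merge the second list: [4, 36).
[8, 16) ∩ B → [8, 16).
[17, 18) ∩ B → [17, 18).
[20, 29) ∩ B → [20, 29).

[8, 16) ∪ [17, 18) ∪ [20, 29)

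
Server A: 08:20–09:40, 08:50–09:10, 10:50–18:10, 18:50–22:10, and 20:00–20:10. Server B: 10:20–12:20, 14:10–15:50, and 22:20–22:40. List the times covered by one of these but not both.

08:20-09:40, 10:20-10:50, 12:20-14:10, 15:50-18:10, 18:50-22:10, 22:20-22:40

A, merged: 08:20-09:40, 10:50-18:10, 18:50-22:10.
Only in the first: 08:20-09:40, 12:20-14:10, 15:50-18:10, 18:50-22:10.
Only in the second: 10:20-10:50, 22:20-22:40.
Together these are the periods covered by exactly one.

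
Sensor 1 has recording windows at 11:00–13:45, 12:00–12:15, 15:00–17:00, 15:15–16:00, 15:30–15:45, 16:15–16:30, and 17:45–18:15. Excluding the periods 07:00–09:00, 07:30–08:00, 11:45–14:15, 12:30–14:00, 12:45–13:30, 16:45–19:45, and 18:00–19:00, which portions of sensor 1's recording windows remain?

Merge the first list: 11:00–13:45, 15:00–17:00, 17:45–18:15.
Merge the second list: 07:00–09:00, 11:45–14:15, 16:45–19:45.
11:00–13:45 minus B → 11:00–11:45.
15:00–17:00 minus B → 15:00–16:45.
17:45–18:15: fully covered by B → removed.

11:00–11:45, 15:00–16:45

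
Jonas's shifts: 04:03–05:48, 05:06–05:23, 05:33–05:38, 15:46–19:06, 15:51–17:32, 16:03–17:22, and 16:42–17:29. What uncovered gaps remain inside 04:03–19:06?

05:48–15:46

After merging, the occupied span is 04:03–05:48, 15:46–19:06.
Uncovered inside 04:03–19:06: 05:48–15:46.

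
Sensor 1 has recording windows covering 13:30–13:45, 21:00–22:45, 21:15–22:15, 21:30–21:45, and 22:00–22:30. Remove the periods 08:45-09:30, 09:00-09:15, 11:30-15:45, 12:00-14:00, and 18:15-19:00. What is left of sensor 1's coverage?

21:00–22:45

A, merged: 13:30–13:45, 21:00–22:45.
B, merged: 08:45–09:30, 11:30–15:45, 18:15–19:00.
13:30–13:45 lies entirely inside B → drops out.
21:00–22:45 is untouched.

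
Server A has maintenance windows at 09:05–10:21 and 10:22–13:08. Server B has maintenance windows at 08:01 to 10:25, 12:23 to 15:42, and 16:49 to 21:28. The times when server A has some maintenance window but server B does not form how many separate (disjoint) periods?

A \ B = 10:25–12:23.
That is 1 disjoint piece.

1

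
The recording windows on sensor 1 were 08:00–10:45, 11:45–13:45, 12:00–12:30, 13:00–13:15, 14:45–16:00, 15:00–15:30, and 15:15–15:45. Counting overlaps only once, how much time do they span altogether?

Merged: 08:00–10:45, 11:45–13:45, 14:45–16:00.
Lengths: 2 h 45 min + 2 h + 1 h 15 min = 6 h.

6 h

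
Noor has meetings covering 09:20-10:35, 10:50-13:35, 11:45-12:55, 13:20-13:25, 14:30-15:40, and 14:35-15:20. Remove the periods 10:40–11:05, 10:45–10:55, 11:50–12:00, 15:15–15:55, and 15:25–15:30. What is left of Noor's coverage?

A, merged: 09:20–10:35, 10:50–13:35, 14:30–15:40.
B, merged: 10:40–11:05, 11:50–12:00, 15:15–15:55.
09:20–10:35 is untouched.
10:50–13:35 with B removed leaves 11:05–11:50, 12:00–13:35.
14:30–15:40 with B removed leaves 14:30–15:15.

09:20–10:35, 11:05–11:50, 12:00–13:35, 14:30–15:15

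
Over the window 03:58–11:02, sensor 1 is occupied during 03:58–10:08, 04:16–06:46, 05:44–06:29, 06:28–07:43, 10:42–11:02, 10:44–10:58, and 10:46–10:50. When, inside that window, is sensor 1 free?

10:08-10:42

After merging, the occupied span is 03:58-10:08, 10:42-11:02.
Gaps within 03:58-11:02: 10:08-10:42.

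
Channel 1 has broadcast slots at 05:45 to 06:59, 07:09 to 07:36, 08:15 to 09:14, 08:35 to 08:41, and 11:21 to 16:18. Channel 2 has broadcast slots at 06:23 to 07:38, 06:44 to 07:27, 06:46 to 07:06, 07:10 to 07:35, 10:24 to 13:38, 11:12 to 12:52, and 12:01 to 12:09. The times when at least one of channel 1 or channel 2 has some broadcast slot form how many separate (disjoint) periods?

Merge the first list: 05:45-06:59, 07:09-07:36, 08:15-09:14, 11:21-16:18.
Merge the second list: 06:23-07:38, 10:24-13:38.
A ∪ B = 05:45-07:38, 08:15-09:14, 10:24-16:18.
That is 3 disjoint pieces.

3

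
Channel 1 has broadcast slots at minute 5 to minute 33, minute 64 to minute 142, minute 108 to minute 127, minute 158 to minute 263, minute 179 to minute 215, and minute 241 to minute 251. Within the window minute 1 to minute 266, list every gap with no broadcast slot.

After merging, the occupied span is minute 5 to minute 33, minute 64 to minute 142, minute 158 to minute 263.
Uncovered inside minute 1 to minute 266: minute 1 to minute 5, minute 33 to minute 64, minute 142 to minute 158, minute 263 to minute 266.

minute 1 to minute 5, minute 33 to minute 64, minute 142 to minute 158, minute 263 to minute 266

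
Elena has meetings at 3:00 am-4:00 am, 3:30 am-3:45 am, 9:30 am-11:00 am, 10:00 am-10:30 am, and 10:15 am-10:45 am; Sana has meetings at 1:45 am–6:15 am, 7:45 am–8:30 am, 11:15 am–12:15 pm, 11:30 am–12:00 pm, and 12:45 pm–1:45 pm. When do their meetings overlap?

3:00 am–4:00 am

Merge the first list: 3:00 am–4:00 am, 9:30 am–11:00 am.
Merge the second list: 1:45 am–6:15 am, 7:45 am–8:30 am, 11:15 am–12:15 pm, 12:45 pm–1:45 pm.
3:00 am–4:00 am ∩ B → 3:00 am–4:00 am.
9:30 am–11:00 am meets no B interval.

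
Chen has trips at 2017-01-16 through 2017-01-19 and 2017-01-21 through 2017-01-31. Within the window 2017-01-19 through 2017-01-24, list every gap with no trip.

2017-01-20 through 2017-01-20

After merging, the occupied span is 2017-01-16 through 2017-01-19, 2017-01-21 through 2017-01-31.
Uncovered inside 2017-01-19 through 2017-01-24: 2017-01-20 through 2017-01-20.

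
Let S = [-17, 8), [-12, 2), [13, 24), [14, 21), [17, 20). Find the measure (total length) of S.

36

Merged: [-17, 8), [13, 24).
Lengths: 25 + 11 = 36.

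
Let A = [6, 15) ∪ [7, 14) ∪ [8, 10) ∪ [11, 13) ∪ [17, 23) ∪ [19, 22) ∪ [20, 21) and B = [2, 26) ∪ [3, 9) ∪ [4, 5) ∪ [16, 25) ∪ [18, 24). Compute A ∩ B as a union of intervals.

Merge the first list: [6, 15), [17, 23).
Merge the second list: [2, 26).
[6, 15) meets the second set on [6, 15).
[17, 23) meets the second set on [17, 23).

[6, 15) ∪ [17, 23)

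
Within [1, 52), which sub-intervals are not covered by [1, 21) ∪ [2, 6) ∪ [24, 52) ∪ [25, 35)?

After merging, the occupied span is [1, 21), [24, 52).
Complement within [1, 52): [21, 24).

[21, 24)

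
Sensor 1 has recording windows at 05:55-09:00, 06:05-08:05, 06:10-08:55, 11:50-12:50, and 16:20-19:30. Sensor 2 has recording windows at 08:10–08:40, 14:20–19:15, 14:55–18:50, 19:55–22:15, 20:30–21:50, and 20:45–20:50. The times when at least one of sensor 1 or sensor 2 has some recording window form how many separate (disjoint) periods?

4

First set merges to 05:55–09:00, 11:50–12:50, 16:20–19:30.
Second set merges to 08:10–08:40, 14:20–19:15, 19:55–22:15.
A ∪ B = 05:55–09:00, 11:50–12:50, 14:20–19:30, 19:55–22:15.
That is 4 disjoint pieces.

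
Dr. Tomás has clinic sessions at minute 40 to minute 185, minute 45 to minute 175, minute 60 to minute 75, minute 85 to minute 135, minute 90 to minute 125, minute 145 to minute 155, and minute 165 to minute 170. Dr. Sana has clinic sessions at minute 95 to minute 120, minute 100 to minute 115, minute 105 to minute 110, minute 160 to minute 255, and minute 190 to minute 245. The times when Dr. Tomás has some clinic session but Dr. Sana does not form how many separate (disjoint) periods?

2

Merge the first list: minute 40 to minute 185.
Merge the second list: minute 95 to minute 120, minute 160 to minute 255.
A \ B = minute 40 to minute 95, minute 120 to minute 160.
That is 2 disjoint pieces.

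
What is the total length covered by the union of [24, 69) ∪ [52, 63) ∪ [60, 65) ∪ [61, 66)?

45

Merged: [24, 69).
Length: 45.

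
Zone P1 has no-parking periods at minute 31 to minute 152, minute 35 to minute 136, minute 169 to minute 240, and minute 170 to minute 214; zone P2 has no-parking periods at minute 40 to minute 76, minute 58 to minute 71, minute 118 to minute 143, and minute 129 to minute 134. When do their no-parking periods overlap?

First set merges to minute 31 to minute 152, minute 169 to minute 240.
Second set merges to minute 40 to minute 76, minute 118 to minute 143.
minute 31 to minute 152 meets the second set on minute 40 to minute 76, minute 118 to minute 143.
minute 169 to minute 240: no overlap with the second set.

minute 40 to minute 76, minute 118 to minute 143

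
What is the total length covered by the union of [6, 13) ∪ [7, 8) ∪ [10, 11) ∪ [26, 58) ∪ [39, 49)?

39

Merged: [6, 13), [26, 58).
Lengths: 7 + 32 = 39.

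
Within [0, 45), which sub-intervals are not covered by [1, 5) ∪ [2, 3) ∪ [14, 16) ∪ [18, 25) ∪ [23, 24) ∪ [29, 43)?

[0, 1) ∪ [5, 14) ∪ [16, 18) ∪ [25, 29) ∪ [43, 45)

After merging, the occupied span is [1, 5), [14, 16), [18, 25), [29, 43).
Uncovered inside [0, 45): [0, 1), [5, 14), [16, 18), [25, 29), [43, 45).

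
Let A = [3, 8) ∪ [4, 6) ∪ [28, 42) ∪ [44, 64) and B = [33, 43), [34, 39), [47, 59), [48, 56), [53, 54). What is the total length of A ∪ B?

First set merges to [3, 8), [28, 42), [44, 64).
Second set merges to [33, 43), [47, 59).
A ∪ B = [3, 8), [28, 43), [44, 64).
Total: 5 + 15 + 20 = 40.

40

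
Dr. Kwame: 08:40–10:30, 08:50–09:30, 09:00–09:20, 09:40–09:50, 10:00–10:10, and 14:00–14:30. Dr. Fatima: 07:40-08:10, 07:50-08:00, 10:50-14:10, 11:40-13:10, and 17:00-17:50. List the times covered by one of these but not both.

07:40–08:10, 08:40–10:30, 10:50–14:00, 14:10–14:30, 17:00–17:50

A, merged: 08:40–10:30, 14:00–14:30.
B, merged: 07:40–08:10, 10:50–14:10, 17:00–17:50.
A but not B: 08:40–10:30, 14:10–14:30.
B but not A: 07:40–08:10, 10:50–14:00, 17:00–17:50.
Combining gives A △ B.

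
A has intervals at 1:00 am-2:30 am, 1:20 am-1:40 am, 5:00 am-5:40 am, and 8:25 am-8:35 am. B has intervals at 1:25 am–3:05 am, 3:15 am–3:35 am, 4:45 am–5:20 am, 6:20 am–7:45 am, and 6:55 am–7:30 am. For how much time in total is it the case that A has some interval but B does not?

Merge the first list: 1:00 am–2:30 am, 5:00 am–5:40 am, 8:25 am–8:35 am.
Merge the second list: 1:25 am–3:05 am, 3:15 am–3:35 am, 4:45 am–5:20 am, 6:20 am–7:45 am.
A \ B = 1:00 am–1:25 am, 5:20 am–5:40 am, 8:25 am–8:35 am.
Total: 25 min + 20 min + 10 min = 55 min.

55 min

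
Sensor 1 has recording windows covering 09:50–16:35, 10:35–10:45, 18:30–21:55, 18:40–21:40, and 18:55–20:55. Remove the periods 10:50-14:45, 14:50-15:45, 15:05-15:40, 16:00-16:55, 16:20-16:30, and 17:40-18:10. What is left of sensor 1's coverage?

A, merged: 09:50–16:35, 18:30–21:55.
B, merged: 10:50–14:45, 14:50–15:45, 16:00–16:55, 17:40–18:10.
09:50–16:35 with B removed leaves 09:50–10:50, 14:45–14:50, 15:45–16:00.
18:30–21:55 is untouched.

09:50–10:50, 14:45–14:50, 15:45–16:00, 18:30–21:55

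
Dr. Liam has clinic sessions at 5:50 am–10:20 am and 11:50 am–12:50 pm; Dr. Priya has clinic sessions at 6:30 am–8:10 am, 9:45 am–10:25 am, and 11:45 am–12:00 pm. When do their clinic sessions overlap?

5:50 am–10:20 am meets the second set on 6:30 am–8:10 am, 9:45 am–10:20 am.
11:50 am–12:50 pm meets the second set on 11:50 am–12:00 pm.

6:30 am–8:10 am, 9:45 am–10:20 am, 11:50 am–12:00 pm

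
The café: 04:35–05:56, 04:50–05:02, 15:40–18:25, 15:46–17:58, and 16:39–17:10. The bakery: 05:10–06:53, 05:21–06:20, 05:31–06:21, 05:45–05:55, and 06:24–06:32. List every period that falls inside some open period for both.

Merge the first list: 04:35–05:56, 15:40–18:25.
Merge the second list: 05:10–06:53.
04:35–05:56 meets the second set on 05:10–05:56.
15:40–18:25: no overlap with the second set.

05:10–05:56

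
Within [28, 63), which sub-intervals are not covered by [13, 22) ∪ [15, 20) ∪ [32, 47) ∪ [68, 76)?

After merging, the occupied span is [13, 22), [32, 47), [68, 76).
Uncovered inside [28, 63): [28, 32), [47, 63).

[28, 32) ∪ [47, 63)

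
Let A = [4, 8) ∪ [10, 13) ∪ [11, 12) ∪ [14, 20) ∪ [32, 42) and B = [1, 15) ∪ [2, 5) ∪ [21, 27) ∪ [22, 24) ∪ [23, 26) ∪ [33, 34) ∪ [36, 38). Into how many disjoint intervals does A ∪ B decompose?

3

A, merged: [4, 8), [10, 13), [14, 20), [32, 42).
B, merged: [1, 15), [21, 27), [33, 34), [36, 38).
A ∪ B = [1, 20), [21, 27), [32, 42).
That is 3 disjoint pieces.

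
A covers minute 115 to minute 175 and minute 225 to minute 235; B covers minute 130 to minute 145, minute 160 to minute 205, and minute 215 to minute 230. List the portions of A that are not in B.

minute 115 to minute 130, minute 145 to minute 160, minute 230 to minute 235

minute 115 to minute 175 with B removed leaves minute 115 to minute 130, minute 145 to minute 160.
minute 225 to minute 235 with B removed leaves minute 230 to minute 235.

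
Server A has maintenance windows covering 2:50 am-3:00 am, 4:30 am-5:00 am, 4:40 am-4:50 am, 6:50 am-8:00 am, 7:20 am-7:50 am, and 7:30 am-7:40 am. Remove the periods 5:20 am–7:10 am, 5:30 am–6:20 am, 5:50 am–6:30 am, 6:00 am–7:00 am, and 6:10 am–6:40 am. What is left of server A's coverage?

Merge the first list: 2:50 am–3:00 am, 4:30 am–5:00 am, 6:50 am–8:00 am.
Merge the second list: 5:20 am–7:10 am.
2:50 am–3:00 am: nothing removed.
4:30 am–5:00 am: nothing removed.
6:50 am–8:00 am \ B = 7:10 am–8:00 am.

2:50 am–3:00 am, 4:30 am–5:00 am, 7:10 am–8:00 am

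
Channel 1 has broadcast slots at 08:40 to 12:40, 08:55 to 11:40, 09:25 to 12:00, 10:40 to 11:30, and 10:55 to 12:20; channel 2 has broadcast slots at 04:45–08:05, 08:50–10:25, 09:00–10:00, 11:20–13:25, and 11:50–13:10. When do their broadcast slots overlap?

08:50–10:25, 11:20–12:40

A, merged: 08:40–12:40.
B, merged: 04:45–08:05, 08:50–10:25, 11:20–13:25.
08:40–12:40 overlaps B on 08:50–10:25, 11:20–12:40.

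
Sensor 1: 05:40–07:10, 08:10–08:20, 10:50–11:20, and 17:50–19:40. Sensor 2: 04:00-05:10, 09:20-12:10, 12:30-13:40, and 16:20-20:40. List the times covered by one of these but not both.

Only in the first: 05:40–07:10, 08:10–08:20.
Only in the second: 04:00–05:10, 09:20–10:50, 11:20–12:10, 12:30–13:40, 16:20–17:50, 19:40–20:40.
Together these are the periods covered by exactly one.

04:00–05:10, 05:40–07:10, 08:10–08:20, 09:20–10:50, 11:20–12:10, 12:30–13:40, 16:20–17:50, 19:40–20:40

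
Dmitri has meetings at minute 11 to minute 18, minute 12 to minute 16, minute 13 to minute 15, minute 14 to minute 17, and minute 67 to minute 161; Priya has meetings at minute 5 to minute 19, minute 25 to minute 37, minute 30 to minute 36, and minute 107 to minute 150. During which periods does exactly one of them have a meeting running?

minute 5 to minute 11, minute 18 to minute 19, minute 25 to minute 37, minute 67 to minute 107, minute 150 to minute 161

A, merged: minute 11 to minute 18, minute 67 to minute 161.
B, merged: minute 5 to minute 19, minute 25 to minute 37, minute 107 to minute 150.
Only in the first: minute 67 to minute 107, minute 150 to minute 161.
Only in the second: minute 5 to minute 11, minute 18 to minute 19, minute 25 to minute 37.
Together these are the periods covered by exactly one.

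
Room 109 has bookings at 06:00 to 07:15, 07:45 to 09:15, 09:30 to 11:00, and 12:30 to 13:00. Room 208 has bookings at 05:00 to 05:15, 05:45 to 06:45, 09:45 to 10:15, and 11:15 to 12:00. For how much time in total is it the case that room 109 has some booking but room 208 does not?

A \ B = 06:45–07:15, 07:45–09:15, 09:30–09:45, 10:15–11:00, 12:30–13:00.
Total: 30 min + 1 h 30 min + 15 min + 45 min + 30 min = 3 h 30 min.

3 h 30 min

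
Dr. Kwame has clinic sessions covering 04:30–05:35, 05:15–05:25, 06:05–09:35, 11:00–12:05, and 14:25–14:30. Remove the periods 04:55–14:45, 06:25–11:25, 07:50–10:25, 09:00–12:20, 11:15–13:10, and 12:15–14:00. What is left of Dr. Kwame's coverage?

Merge the first list: 04:30–05:35, 06:05–09:35, 11:00–12:05, 14:25–14:30.
Merge the second list: 04:55–14:45.
04:30–05:35 with B removed leaves 04:30–04:55.
06:05–09:35 lies entirely inside B → drops out.
11:00–12:05 lies entirely inside B → drops out.
14:25–14:30 lies entirely inside B → drops out.

04:30–04:55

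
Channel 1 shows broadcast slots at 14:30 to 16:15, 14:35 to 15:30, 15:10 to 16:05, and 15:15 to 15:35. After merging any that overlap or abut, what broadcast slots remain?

14:30–16:15

14:35–15:30 overlaps/touches 14:30–16:15 → extend to 14:30–16:15.
15:10–16:05 overlaps/touches 14:30–16:15 → extend to 14:30–16:15.
15:15–15:35 overlaps/touches 14:30–16:15 → extend to 14:30–16:15.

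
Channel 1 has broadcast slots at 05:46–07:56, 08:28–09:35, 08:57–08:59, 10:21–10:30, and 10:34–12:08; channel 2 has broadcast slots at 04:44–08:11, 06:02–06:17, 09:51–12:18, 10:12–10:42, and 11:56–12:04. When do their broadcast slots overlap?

05:46–07:56, 10:21–10:30, 10:34–12:08

First set merges to 05:46–07:56, 08:28–09:35, 10:21–10:30, 10:34–12:08.
Second set merges to 04:44–08:11, 09:51–12:18.
05:46–07:56 overlaps B on 05:46–07:56.
08:28–09:35 falls entirely outside B.
10:21–10:30 overlaps B on 10:21–10:30.
10:34–12:08 overlaps B on 10:34–12:08.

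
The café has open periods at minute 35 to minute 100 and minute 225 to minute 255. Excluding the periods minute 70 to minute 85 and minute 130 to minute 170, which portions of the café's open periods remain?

minute 35 to minute 100 minus B → minute 35 to minute 70, minute 85 to minute 100.
minute 225 to minute 255: no B overlap → unchanged.

minute 35 to minute 70, minute 85 to minute 100, minute 225 to minute 255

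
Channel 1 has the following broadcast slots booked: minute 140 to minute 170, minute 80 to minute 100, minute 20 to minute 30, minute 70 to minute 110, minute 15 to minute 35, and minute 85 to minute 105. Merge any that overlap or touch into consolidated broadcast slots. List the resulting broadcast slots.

Sort by start: minute 15 to minute 35, minute 20 to minute 30, minute 70 to minute 110, minute 80 to minute 100, minute 85 to minute 105, minute 140 to minute 170.
minute 20 to minute 30 overlaps/touches minute 15 to minute 35 → extend to minute 15 to minute 35.
minute 70 to minute 110 is disjoint → start new block.
minute 80 to minute 100 overlaps/touches minute 70 to minute 110 → extend to minute 70 to minute 110.
minute 85 to minute 105 overlaps/touches minute 70 to minute 110 → extend to minute 70 to minute 110.
minute 140 to minute 170 is disjoint → start new block.

minute 15 to minute 35, minute 70 to minute 110, minute 140 to minute 170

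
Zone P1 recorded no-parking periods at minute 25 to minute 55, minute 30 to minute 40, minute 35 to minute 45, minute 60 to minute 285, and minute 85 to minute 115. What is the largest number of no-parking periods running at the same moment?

At minute 35, 3 of the intervals are simultaneously active.
No point has more.

3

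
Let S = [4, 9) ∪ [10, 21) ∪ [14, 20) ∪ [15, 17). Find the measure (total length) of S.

16

Merged: [4, 9), [10, 21).
Lengths: 5 + 11 = 16.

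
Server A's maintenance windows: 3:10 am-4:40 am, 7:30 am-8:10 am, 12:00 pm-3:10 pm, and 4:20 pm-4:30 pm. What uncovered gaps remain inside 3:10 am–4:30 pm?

The merged coverage is 3:10 am-4:40 am, 7:30 am-8:10 am, 12:00 pm-3:10 pm, 4:20 pm-4:30 pm.
Complement within 3:10 am-4:30 pm: 4:40 am-7:30 am, 8:10 am-12:00 pm, 3:10 pm-4:20 pm.

4:40 am-7:30 am, 8:10 am-12:00 pm, 3:10 pm-4:20 pm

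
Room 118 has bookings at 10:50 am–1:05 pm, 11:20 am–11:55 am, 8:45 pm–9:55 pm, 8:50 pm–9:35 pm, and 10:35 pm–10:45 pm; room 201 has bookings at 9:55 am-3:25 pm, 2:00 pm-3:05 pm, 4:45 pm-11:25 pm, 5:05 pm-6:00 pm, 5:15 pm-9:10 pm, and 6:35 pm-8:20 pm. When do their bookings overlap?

10:50 am-1:05 pm, 8:45 pm-9:55 pm, 10:35 pm-10:45 pm

A, merged: 10:50 am-1:05 pm, 8:45 pm-9:55 pm, 10:35 pm-10:45 pm.
B, merged: 9:55 am-3:25 pm, 4:45 pm-11:25 pm.
10:50 am-1:05 pm meets the second set on 10:50 am-1:05 pm.
8:45 pm-9:55 pm meets the second set on 8:45 pm-9:55 pm.
10:35 pm-10:45 pm meets the second set on 10:35 pm-10:45 pm.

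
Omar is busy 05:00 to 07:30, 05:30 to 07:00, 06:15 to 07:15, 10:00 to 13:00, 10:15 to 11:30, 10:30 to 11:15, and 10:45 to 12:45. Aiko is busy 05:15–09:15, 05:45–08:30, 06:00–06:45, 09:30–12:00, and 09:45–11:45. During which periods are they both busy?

Merge the first list: 05:00–07:30, 10:00–13:00.
Merge the second list: 05:15–09:15, 09:30–12:00.
05:00–07:30 meets the second set on 05:15–07:30.
10:00–13:00 meets the second set on 10:00–12:00.

05:15–07:30, 10:00–12:00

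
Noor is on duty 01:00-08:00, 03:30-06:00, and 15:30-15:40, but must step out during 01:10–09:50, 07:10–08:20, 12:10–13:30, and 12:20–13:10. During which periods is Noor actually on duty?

01:00-01:10, 15:30-15:40

Merge the first list: 01:00-08:00, 15:30-15:40.
Merge the second list: 01:10-09:50, 12:10-13:30.
01:00-08:00 with B removed leaves 01:00-01:10.
15:30-15:40 is untouched.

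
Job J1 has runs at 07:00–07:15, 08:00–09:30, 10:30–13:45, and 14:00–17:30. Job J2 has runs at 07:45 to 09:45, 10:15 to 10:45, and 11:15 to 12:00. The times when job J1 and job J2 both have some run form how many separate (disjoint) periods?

3

A ∩ B = 08:00–09:30, 10:30–10:45, 11:15–12:00.
That is 3 disjoint pieces.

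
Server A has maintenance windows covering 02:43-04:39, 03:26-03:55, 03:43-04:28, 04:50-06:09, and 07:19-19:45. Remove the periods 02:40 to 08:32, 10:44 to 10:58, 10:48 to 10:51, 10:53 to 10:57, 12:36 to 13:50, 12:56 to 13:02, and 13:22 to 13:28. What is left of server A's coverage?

A, merged: 02:43–04:39, 04:50–06:09, 07:19–19:45.
B, merged: 02:40–08:32, 10:44–10:58, 12:36–13:50.
02:43–04:39: fully covered by B → removed.
04:50–06:09: fully covered by B → removed.
07:19–19:45 minus B → 08:32–10:44, 10:58–12:36, 13:50–19:45.

08:32–10:44, 10:58–12:36, 13:50–19:45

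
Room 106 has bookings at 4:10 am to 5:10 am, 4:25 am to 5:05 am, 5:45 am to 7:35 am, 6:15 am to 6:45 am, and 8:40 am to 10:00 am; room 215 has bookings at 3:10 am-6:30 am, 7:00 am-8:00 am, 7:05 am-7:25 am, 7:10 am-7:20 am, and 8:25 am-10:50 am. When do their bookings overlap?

Merge the first list: 4:10 am–5:10 am, 5:45 am–7:35 am, 8:40 am–10:00 am.
Merge the second list: 3:10 am–6:30 am, 7:00 am–8:00 am, 8:25 am–10:50 am.
4:10 am–5:10 am ∩ B → 4:10 am–5:10 am.
5:45 am–7:35 am ∩ B → 5:45 am–6:30 am, 7:00 am–7:35 am.
8:40 am–10:00 am ∩ B → 8:40 am–10:00 am.

4:10 am–5:10 am, 5:45 am–6:30 am, 7:00 am–7:35 am, 8:40 am–10:00 am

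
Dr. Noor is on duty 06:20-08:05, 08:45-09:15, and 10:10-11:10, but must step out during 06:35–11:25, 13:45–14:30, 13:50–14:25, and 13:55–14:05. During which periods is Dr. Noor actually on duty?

06:20-06:35

Merge the second list: 06:35-11:25, 13:45-14:30.
06:20-08:05 \ B = 06:20-06:35.
08:45-09:15: entirely removed.
10:10-11:10: entirely removed.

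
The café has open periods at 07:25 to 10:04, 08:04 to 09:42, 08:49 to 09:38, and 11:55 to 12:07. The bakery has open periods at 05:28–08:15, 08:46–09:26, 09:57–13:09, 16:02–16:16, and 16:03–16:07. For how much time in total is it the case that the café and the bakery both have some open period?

A, merged: 07:25–10:04, 11:55–12:07.
B, merged: 05:28–08:15, 08:46–09:26, 09:57–13:09, 16:02–16:16.
A ∩ B = 07:25–08:15, 08:46–09:26, 09:57–10:04, 11:55–12:07.
Total: 50 min + 40 min + 7 min + 12 min = 1 h 49 min.

1 h 49 min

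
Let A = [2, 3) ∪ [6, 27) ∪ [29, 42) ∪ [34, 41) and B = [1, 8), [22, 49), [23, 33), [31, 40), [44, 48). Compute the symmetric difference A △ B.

[1, 2) ∪ [3, 6) ∪ [8, 22) ∪ [27, 29) ∪ [42, 49)

First set merges to [2, 3), [6, 27), [29, 42).
Second set merges to [1, 8), [22, 49).
A but not B: [8, 22).
B but not A: [1, 2), [3, 6), [27, 29), [42, 49).
Combining gives A △ B.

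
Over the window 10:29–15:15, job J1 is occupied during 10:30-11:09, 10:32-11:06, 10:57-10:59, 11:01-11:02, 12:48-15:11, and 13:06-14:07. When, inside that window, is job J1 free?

10:29–10:30, 11:09–12:48, 15:11–15:15

Covered (merged): 10:30–11:09, 12:48–15:11.
Uncovered inside 10:29–15:15: 10:29–10:30, 11:09–12:48, 15:11–15:15.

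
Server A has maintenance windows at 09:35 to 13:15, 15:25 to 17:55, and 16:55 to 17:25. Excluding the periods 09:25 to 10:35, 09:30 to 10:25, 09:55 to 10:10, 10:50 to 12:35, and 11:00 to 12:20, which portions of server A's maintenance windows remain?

First set merges to 09:35–13:15, 15:25–17:55.
Second set merges to 09:25–10:35, 10:50–12:35.
09:35–13:15 minus B → 10:35–10:50, 12:35–13:15.
15:25–17:55: no B overlap → unchanged.

10:35–10:50, 12:35–13:15, 15:25–17:55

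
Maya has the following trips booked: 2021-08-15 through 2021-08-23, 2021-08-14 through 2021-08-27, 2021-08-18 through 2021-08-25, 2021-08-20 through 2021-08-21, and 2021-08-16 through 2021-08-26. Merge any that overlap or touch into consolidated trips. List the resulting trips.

2021-08-14 through 2021-08-27

Sort by start: 2021-08-14 through 2021-08-27, 2021-08-15 through 2021-08-23, 2021-08-16 through 2021-08-26, 2021-08-18 through 2021-08-25, 2021-08-20 through 2021-08-21.
2021-08-15 through 2021-08-23 overlaps/touches 2021-08-14 through 2021-08-27 → extend to 2021-08-14 through 2021-08-27.
2021-08-16 through 2021-08-26 overlaps/touches 2021-08-14 through 2021-08-27 → extend to 2021-08-14 through 2021-08-27.
2021-08-18 through 2021-08-25 overlaps/touches 2021-08-14 through 2021-08-27 → extend to 2021-08-14 through 2021-08-27.
2021-08-20 through 2021-08-21 overlaps/touches 2021-08-14 through 2021-08-27 → extend to 2021-08-14 through 2021-08-27.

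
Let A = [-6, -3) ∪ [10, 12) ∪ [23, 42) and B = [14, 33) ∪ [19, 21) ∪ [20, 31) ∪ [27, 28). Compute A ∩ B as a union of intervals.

[23, 33)

B, merged: [14, 33).
[-6, -3) falls entirely outside B.
[10, 12) falls entirely outside B.
[23, 42) overlaps B on [23, 33).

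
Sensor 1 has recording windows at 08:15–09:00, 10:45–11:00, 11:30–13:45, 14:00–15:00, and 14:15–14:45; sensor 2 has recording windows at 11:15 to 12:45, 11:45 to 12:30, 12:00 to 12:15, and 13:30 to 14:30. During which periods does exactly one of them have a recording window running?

First set merges to 08:15-09:00, 10:45-11:00, 11:30-13:45, 14:00-15:00.
Second set merges to 11:15-12:45, 13:30-14:30.
A but not B: 08:15-09:00, 10:45-11:00, 12:45-13:30, 14:30-15:00.
B but not A: 11:15-11:30, 13:45-14:00.
Combining gives A △ B.

08:15-09:00, 10:45-11:00, 11:15-11:30, 12:45-13:30, 13:45-14:00, 14:30-15:00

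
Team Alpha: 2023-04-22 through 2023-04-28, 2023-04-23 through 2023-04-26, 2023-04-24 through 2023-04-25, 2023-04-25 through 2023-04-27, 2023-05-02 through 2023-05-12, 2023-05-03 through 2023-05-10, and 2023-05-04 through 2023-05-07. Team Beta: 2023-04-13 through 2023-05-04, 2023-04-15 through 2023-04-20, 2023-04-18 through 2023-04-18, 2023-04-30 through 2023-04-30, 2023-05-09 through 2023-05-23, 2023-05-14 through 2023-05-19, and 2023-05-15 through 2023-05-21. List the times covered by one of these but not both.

2023-04-13 through 2023-04-21, 2023-04-29 through 2023-05-01, 2023-05-05 through 2023-05-08, 2023-05-13 through 2023-05-23

First set merges to 2023-04-22 through 2023-04-28, 2023-05-02 through 2023-05-12.
Second set merges to 2023-04-13 through 2023-05-04, 2023-05-09 through 2023-05-23.
Only in the first: 2023-05-05 through 2023-05-08.
Only in the second: 2023-04-13 through 2023-04-21, 2023-04-29 through 2023-05-01, 2023-05-13 through 2023-05-23.
Together these are the periods covered by exactly one.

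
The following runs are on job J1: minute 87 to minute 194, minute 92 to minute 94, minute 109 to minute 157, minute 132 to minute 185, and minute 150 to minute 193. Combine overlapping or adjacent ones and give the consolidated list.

minute 92 to minute 94 overlaps/touches minute 87 to minute 194 → extend to minute 87 to minute 194.
minute 109 to minute 157 overlaps/touches minute 87 to minute 194 → extend to minute 87 to minute 194.
minute 132 to minute 185 overlaps/touches minute 87 to minute 194 → extend to minute 87 to minute 194.
minute 150 to minute 193 overlaps/touches minute 87 to minute 194 → extend to minute 87 to minute 194.

minute 87 to minute 194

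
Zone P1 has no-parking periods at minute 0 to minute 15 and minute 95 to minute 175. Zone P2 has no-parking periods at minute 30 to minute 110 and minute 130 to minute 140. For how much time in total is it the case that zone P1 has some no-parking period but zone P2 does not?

70 minutes

A \ B = minute 0 to minute 15, minute 110 to minute 130, minute 140 to minute 175.
Total: 15 minutes + 20 minutes + 35 minutes = 70 minutes.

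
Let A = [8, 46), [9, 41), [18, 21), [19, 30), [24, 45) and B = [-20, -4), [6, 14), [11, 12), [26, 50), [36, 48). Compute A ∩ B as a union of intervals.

Merge the first list: [8, 46).
Merge the second list: [-20, -4), [6, 14), [26, 50).
[8, 46) ∩ B → [8, 14), [26, 46).

[8, 14) ∪ [26, 46)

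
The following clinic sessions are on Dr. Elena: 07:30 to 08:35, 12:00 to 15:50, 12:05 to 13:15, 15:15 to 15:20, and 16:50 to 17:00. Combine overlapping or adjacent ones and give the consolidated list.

07:30–08:35, 12:00–15:50, 16:50–17:00

12:00–15:50 is disjoint → start new block.
12:05–13:15 overlaps/touches 12:00–15:50 → extend to 12:00–15:50.
15:15–15:20 overlaps/touches 12:00–15:50 → extend to 12:00–15:50.
16:50–17:00 is disjoint → start new block.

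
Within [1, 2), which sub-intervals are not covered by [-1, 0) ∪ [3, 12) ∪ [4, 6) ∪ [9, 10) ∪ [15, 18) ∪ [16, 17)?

After merging, the occupied span is [-1, 0), [3, 12), [15, 18).
Gaps within [1, 2): [1, 2).

[1, 2)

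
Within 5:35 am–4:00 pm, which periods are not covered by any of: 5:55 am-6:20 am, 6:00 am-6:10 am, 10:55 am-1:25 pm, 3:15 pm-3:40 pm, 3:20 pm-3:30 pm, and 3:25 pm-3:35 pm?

5:35 am–5:55 am, 6:20 am–10:55 am, 1:25 pm–3:15 pm, 3:40 pm–4:00 pm

Covered (merged): 5:55 am–6:20 am, 10:55 am–1:25 pm, 3:15 pm–3:40 pm.
Uncovered inside 5:35 am–4:00 pm: 5:35 am–5:55 am, 6:20 am–10:55 am, 1:25 pm–3:15 pm, 3:40 pm–4:00 pm.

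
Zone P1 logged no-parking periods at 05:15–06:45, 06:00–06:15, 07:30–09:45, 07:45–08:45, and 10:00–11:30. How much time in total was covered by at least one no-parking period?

Merged: 05:15–06:45, 07:30–09:45, 10:00–11:30.
Lengths: 1 h 30 min + 2 h 15 min + 1 h 30 min = 5 h 15 min.

5 h 15 min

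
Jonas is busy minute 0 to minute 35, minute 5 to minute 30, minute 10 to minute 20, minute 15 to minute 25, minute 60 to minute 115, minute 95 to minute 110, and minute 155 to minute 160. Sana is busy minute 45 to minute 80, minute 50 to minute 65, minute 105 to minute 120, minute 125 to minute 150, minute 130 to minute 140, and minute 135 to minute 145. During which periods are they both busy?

minute 60 to minute 80, minute 105 to minute 115

A, merged: minute 0 to minute 35, minute 60 to minute 115, minute 155 to minute 160.
B, merged: minute 45 to minute 80, minute 105 to minute 120, minute 125 to minute 150.
minute 0 to minute 35: no overlap with the second set.
minute 60 to minute 115 meets the second set on minute 60 to minute 80, minute 105 to minute 115.
minute 155 to minute 160: no overlap with the second set.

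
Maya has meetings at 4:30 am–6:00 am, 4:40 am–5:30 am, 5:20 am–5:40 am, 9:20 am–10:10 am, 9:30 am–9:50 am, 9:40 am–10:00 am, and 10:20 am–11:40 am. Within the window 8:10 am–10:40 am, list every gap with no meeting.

Covered (merged): 4:30 am–6:00 am, 9:20 am–10:10 am, 10:20 am–11:40 am.
Gaps within 8:10 am–10:40 am: 8:10 am–9:20 am, 10:10 am–10:20 am.

8:10 am–9:20 am, 10:10 am–10:20 am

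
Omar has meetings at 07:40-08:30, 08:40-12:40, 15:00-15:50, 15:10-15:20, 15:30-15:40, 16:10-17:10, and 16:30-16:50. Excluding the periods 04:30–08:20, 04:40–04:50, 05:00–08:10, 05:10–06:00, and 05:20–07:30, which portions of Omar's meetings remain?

Merge the first list: 07:40–08:30, 08:40–12:40, 15:00–15:50, 16:10–17:10.
Merge the second list: 04:30–08:20.
07:40–08:30 minus B → 08:20–08:30.
08:40–12:40: no B overlap → unchanged.
15:00–15:50: no B overlap → unchanged.
16:10–17:10: no B overlap → unchanged.

08:20–08:30, 08:40–12:40, 15:00–15:50, 16:10–17:10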